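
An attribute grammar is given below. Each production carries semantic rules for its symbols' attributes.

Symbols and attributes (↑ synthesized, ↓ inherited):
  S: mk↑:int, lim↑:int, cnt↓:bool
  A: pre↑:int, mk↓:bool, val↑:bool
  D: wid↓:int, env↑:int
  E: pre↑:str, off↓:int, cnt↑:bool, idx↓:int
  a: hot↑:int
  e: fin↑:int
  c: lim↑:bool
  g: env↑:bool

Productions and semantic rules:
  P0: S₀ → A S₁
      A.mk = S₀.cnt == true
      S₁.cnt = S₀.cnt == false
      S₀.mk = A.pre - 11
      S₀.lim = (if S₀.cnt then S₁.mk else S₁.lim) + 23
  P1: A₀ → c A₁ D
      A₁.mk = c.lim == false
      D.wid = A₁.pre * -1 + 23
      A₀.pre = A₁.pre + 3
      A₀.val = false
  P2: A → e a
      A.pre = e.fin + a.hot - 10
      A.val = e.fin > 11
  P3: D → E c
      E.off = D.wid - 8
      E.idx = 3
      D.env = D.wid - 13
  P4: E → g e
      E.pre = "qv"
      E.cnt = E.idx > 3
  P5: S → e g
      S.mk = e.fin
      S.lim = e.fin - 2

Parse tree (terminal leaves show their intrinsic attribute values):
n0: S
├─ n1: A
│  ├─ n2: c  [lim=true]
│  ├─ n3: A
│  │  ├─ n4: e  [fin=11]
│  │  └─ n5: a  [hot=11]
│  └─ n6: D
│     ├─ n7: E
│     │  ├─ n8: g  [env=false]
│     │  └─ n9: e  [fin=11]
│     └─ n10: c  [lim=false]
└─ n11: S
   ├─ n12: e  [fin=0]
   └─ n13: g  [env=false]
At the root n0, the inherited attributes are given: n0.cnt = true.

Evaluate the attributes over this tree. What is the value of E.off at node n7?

3

1. n0.cnt = true  [given at root]
2. n1.mk = true  [S₀.cnt == true]
3. n2.lim = true  [terminal]
4. n3.mk = false  [c.lim == false]
5. n4.fin = 11  [terminal]
6. n5.hot = 11  [terminal]
7. n3.pre = 12  [e.fin + a.hot - 10]
8. n3.val = false  [e.fin > 11]
9. n6.wid = 11  [A₁.pre * -1 + 23]
10. n7.off = 3  [D.wid - 8]
11. n7.idx = 3  [3]
12. n8.env = false  [terminal]
13. n9.fin = 11  [terminal]
14. n7.pre = "qv"  ["qv"]
15. n7.cnt = false  [E.idx > 3]
16. n10.lim = false  [terminal]
17. n6.env = -2  [D.wid - 13]
18. n1.pre = 15  [A₁.pre + 3]
19. n1.val = false  [false]
20. n11.cnt = false  [S₀.cnt == false]
21. n12.fin = 0  [terminal]
22. n13.env = false  [terminal]
23. n11.mk = 0  [e.fin]
24. n11.lim = -2  [e.fin - 2]
25. n0.mk = 4  [A.pre - 11]
26. n0.lim = 23  [(if S₀.cnt then S₁.mk else S₁.lim) + 23]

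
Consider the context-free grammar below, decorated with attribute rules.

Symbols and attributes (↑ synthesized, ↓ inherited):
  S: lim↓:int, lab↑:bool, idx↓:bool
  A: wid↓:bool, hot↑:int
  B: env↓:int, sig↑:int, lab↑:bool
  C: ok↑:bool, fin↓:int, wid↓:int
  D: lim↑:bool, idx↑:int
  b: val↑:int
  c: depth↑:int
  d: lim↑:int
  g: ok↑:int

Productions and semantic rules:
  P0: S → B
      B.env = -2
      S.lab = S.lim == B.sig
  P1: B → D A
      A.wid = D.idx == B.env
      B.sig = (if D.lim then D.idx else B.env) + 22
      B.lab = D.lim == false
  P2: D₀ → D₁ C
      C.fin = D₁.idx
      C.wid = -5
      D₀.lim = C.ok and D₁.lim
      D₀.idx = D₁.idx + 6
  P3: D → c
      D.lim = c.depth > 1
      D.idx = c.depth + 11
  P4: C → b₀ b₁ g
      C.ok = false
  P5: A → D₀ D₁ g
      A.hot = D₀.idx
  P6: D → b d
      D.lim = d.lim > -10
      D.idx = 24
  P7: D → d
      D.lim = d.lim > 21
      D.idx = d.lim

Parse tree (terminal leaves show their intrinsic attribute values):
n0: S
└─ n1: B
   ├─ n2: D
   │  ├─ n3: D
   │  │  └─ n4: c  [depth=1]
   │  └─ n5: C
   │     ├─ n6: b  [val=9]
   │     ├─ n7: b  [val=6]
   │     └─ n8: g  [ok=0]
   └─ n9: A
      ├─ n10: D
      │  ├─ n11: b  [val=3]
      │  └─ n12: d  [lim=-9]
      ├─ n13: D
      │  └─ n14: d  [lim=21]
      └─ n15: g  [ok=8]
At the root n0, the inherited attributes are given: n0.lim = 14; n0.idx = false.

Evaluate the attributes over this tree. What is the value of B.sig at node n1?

1. n0.lim = 14  [given at root]
2. n0.idx = false  [given at root]
3. n1.env = -2  [-2]
4. n4.depth = 1  [terminal]
5. n3.lim = false  [c.depth > 1]
6. n3.idx = 12  [c.depth + 11]
7. n5.fin = 12  [D₁.idx]
8. n5.wid = -5  [-5]
9. n6.val = 9  [terminal]
10. n7.val = 6  [terminal]
11. n8.ok = 0  [terminal]
12. n5.ok = false  [false]
13. n2.lim = false  [C.ok and D₁.lim]
14. n2.idx = 18  [D₁.idx + 6]
15. n9.wid = false  [D.idx == B.env]
16. n11.val = 3  [terminal]
17. n12.lim = -9  [terminal]
18. n10.lim = true  [d.lim > -10]
19. n10.idx = 24  [24]
20. n14.lim = 21  [terminal]
21. n13.lim = false  [d.lim > 21]
22. n13.idx = 21  [d.lim]
23. n15.ok = 8  [terminal]
24. n9.hot = 24  [D₀.idx]
25. n1.sig = 20  [(if D.lim then D.idx else B.env) + 22]
26. n1.lab = true  [D.lim == false]
27. n0.lab = false  [S.lim == B.sig]

20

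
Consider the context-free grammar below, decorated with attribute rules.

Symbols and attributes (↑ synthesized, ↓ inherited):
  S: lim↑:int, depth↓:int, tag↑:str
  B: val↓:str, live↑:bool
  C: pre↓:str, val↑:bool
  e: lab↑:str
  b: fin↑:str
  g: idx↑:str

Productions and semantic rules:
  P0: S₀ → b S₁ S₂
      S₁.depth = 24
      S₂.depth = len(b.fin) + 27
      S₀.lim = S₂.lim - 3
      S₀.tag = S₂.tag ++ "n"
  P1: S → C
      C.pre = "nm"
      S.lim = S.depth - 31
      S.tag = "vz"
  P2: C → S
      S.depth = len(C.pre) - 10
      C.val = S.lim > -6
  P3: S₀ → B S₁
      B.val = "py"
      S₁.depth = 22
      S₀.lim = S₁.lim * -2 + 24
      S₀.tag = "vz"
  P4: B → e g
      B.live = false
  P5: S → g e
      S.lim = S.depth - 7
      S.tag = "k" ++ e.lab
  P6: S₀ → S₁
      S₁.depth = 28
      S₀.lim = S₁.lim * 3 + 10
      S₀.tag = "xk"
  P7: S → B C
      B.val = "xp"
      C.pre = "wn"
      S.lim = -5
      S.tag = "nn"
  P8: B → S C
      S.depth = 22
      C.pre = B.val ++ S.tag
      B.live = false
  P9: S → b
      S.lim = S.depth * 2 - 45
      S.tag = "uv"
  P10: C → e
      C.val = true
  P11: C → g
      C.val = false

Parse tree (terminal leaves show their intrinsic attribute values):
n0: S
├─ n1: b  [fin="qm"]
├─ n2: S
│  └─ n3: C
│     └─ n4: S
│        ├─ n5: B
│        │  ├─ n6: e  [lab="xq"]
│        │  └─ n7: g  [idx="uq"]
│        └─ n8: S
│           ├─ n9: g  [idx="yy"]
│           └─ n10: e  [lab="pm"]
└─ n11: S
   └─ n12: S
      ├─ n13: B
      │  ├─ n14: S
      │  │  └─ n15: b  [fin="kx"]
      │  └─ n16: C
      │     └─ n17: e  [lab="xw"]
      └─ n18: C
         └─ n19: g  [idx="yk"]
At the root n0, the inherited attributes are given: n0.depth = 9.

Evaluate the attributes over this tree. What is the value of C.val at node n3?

1. n0.depth = 9  [given at root]
2. n1.fin = "qm"  [terminal]
3. n2.depth = 24  [24]
4. n3.pre = "nm"  ["nm"]
5. n4.depth = -8  [len(C.pre) - 10]
6. n5.val = "py"  ["py"]
7. n6.lab = "xq"  [terminal]
8. n7.idx = "uq"  [terminal]
9. n5.live = false  [false]
10. n8.depth = 22  [22]
11. n9.idx = "yy"  [terminal]
12. n10.lab = "pm"  [terminal]
13. n8.lim = 15  [S.depth - 7]
14. n8.tag = "kpm"  ["k" ++ e.lab]
15. n4.lim = -6  [S₁.lim * -2 + 24]
16. n4.tag = "vz"  ["vz"]
17. n3.val = false  [S.lim > -6]
18. n2.lim = -7  [S.depth - 31]
19. n2.tag = "vz"  ["vz"]
20. n11.depth = 29  [len(b.fin) + 27]
21. n12.depth = 28  [28]
22. n13.val = "xp"  ["xp"]
23. n14.depth = 22  [22]
24. n15.fin = "kx"  [terminal]
25. n14.lim = -1  [S.depth * 2 - 45]
26. n14.tag = "uv"  ["uv"]
27. n16.pre = "xpuv"  [B.val ++ S.tag]
28. n17.lab = "xw"  [terminal]
29. n16.val = true  [true]
30. n13.live = false  [false]
31. n18.pre = "wn"  ["wn"]
32. n19.idx = "yk"  [terminal]
33. n18.val = false  [false]
34. n12.lim = -5  [-5]
35. n12.tag = "nn"  ["nn"]
36. n11.lim = -5  [S₁.lim * 3 + 10]
37. n11.tag = "xk"  ["xk"]
38. n0.lim = -8  [S₂.lim - 3]
39. n0.tag = "xkn"  [S₂.tag ++ "n"]

false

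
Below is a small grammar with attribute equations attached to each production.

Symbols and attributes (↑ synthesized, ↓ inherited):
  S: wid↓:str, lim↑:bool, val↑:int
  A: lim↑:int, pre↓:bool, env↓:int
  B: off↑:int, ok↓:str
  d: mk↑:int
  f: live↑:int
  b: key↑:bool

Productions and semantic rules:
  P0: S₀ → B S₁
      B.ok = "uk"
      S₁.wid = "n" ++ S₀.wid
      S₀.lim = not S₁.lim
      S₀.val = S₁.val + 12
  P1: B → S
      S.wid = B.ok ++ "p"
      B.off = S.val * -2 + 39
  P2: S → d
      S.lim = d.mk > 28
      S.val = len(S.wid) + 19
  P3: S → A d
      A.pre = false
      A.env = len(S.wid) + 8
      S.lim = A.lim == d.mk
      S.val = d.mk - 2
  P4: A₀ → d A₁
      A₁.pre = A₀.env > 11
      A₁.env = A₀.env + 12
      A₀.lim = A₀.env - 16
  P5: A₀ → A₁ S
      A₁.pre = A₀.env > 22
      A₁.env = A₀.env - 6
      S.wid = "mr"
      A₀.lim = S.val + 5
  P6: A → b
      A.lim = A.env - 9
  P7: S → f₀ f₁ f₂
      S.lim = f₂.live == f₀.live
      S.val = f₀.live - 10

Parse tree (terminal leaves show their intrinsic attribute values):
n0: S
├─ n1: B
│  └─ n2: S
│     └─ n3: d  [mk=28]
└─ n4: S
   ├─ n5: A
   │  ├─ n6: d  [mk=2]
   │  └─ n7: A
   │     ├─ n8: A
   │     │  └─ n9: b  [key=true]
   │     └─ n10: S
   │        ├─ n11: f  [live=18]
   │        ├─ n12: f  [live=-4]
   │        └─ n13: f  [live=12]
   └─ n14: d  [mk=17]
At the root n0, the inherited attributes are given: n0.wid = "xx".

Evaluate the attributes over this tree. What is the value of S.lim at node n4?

1. n0.wid = "xx"  [given at root]
2. n1.ok = "uk"  ["uk"]
3. n2.wid = "ukp"  [B.ok ++ "p"]
4. n3.mk = 28  [terminal]
5. n2.lim = false  [d.mk > 28]
6. n2.val = 22  [len(S.wid) + 19]
7. n1.off = -5  [S.val * -2 + 39]
8. n4.wid = "nxx"  ["n" ++ S₀.wid]
9. n5.pre = false  [false]
10. n5.env = 11  [len(S.wid) + 8]
11. n6.mk = 2  [terminal]
12. n7.pre = false  [A₀.env > 11]
13. n7.env = 23  [A₀.env + 12]
14. n8.pre = true  [A₀.env > 22]
15. n8.env = 17  [A₀.env - 6]
16. n9.key = true  [terminal]
17. n8.lim = 8  [A.env - 9]
18. n10.wid = "mr"  ["mr"]
19. n11.live = 18  [terminal]
20. n12.live = -4  [terminal]
21. n13.live = 12  [terminal]
22. n10.lim = false  [f₂.live == f₀.live]
23. n10.val = 8  [f₀.live - 10]
24. n7.lim = 13  [S.val + 5]
25. n5.lim = -5  [A₀.env - 16]
26. n14.mk = 17  [terminal]
27. n4.lim = false  [A.lim == d.mk]
28. n4.val = 15  [d.mk - 2]
29. n0.lim = true  [not S₁.lim]
30. n0.val = 27  [S₁.val + 12]

false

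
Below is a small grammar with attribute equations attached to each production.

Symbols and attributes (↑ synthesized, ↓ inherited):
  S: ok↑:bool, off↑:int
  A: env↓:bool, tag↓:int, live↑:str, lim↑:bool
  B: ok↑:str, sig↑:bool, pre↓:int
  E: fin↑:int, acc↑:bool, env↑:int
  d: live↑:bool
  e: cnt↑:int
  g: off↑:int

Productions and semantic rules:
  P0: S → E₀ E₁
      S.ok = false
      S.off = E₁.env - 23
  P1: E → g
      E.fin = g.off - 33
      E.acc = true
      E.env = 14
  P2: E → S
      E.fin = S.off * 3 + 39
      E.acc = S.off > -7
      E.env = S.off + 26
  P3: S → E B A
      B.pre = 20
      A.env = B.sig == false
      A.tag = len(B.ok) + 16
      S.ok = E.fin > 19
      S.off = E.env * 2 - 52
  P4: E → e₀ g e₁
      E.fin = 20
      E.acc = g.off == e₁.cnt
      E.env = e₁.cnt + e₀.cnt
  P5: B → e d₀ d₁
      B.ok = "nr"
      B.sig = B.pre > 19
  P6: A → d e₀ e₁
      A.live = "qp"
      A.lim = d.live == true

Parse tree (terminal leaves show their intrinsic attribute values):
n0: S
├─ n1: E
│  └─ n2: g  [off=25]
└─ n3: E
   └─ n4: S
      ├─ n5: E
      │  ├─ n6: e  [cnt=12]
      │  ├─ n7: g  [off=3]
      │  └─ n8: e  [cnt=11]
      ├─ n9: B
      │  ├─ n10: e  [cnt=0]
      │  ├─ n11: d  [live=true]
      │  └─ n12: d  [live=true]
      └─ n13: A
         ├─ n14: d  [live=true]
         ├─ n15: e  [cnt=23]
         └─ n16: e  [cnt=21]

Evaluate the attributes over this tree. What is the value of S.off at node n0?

1. n2.off = 25  [terminal]
2. n1.fin = -8  [g.off - 33]
3. n1.acc = true  [true]
4. n1.env = 14  [14]
5. n6.cnt = 12  [terminal]
6. n7.off = 3  [terminal]
7. n8.cnt = 11  [terminal]
8. n5.fin = 20  [20]
9. n5.acc = false  [g.off == e₁.cnt]
10. n5.env = 23  [e₁.cnt + e₀.cnt]
11. n9.pre = 20  [20]
12. n10.cnt = 0  [terminal]
13. n11.live = true  [terminal]
14. n12.live = true  [terminal]
15. n9.ok = "nr"  ["nr"]
16. n9.sig = true  [B.pre > 19]
17. n13.env = false  [B.sig == false]
18. n13.tag = 18  [len(B.ok) + 16]
19. n14.live = true  [terminal]
20. n15.cnt = 23  [terminal]
21. n16.cnt = 21  [terminal]
22. n13.live = "qp"  ["qp"]
23. n13.lim = true  [d.live == true]
24. n4.ok = true  [E.fin > 19]
25. n4.off = -6  [E.env * 2 - 52]
26. n3.fin = 21  [S.off * 3 + 39]
27. n3.acc = true  [S.off > -7]
28. n3.env = 20  [S.off + 26]
29. n0.ok = false  [false]
30. n0.off = -3  [E₁.env - 23]

-3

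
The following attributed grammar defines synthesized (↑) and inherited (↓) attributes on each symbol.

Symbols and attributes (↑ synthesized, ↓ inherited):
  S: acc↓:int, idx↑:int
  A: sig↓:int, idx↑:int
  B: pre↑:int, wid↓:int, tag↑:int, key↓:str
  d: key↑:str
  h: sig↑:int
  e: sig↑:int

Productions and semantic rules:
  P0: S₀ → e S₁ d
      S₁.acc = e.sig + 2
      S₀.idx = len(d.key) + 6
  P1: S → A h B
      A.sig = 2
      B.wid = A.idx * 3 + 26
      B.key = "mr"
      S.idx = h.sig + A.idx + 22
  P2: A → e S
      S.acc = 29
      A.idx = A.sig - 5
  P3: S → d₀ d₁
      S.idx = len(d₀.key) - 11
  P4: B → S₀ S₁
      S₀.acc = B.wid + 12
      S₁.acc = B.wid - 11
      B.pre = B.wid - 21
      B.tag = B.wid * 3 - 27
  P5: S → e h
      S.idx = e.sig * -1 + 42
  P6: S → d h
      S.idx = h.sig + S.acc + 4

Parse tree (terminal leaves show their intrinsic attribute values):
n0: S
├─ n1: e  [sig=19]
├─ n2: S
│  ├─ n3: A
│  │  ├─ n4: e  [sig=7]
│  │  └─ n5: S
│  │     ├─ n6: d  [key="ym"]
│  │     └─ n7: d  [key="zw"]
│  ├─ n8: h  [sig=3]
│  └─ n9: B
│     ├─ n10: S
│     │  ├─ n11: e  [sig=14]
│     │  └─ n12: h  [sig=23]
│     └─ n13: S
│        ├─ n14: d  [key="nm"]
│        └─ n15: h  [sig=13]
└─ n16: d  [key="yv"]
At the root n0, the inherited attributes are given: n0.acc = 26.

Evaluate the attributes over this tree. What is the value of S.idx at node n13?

23

1. n0.acc = 26  [given at root]
2. n1.sig = 19  [terminal]
3. n2.acc = 21  [e.sig + 2]
4. n3.sig = 2  [2]
5. n4.sig = 7  [terminal]
6. n5.acc = 29  [29]
7. n6.key = "ym"  [terminal]
8. n7.key = "zw"  [terminal]
9. n5.idx = -9  [len(d₀.key) - 11]
10. n3.idx = -3  [A.sig - 5]
11. n8.sig = 3  [terminal]
12. n9.wid = 17  [A.idx * 3 + 26]
13. n9.key = "mr"  ["mr"]
14. n10.acc = 29  [B.wid + 12]
15. n11.sig = 14  [terminal]
16. n12.sig = 23  [terminal]
17. n10.idx = 28  [e.sig * -1 + 42]
18. n13.acc = 6  [B.wid - 11]
19. n14.key = "nm"  [terminal]
20. n15.sig = 13  [terminal]
21. n13.idx = 23  [h.sig + S.acc + 4]
22. n9.pre = -4  [B.wid - 21]
23. n9.tag = 24  [B.wid * 3 - 27]
24. n2.idx = 22  [h.sig + A.idx + 22]
25. n16.key = "yv"  [terminal]
26. n0.idx = 8  [len(d.key) + 6]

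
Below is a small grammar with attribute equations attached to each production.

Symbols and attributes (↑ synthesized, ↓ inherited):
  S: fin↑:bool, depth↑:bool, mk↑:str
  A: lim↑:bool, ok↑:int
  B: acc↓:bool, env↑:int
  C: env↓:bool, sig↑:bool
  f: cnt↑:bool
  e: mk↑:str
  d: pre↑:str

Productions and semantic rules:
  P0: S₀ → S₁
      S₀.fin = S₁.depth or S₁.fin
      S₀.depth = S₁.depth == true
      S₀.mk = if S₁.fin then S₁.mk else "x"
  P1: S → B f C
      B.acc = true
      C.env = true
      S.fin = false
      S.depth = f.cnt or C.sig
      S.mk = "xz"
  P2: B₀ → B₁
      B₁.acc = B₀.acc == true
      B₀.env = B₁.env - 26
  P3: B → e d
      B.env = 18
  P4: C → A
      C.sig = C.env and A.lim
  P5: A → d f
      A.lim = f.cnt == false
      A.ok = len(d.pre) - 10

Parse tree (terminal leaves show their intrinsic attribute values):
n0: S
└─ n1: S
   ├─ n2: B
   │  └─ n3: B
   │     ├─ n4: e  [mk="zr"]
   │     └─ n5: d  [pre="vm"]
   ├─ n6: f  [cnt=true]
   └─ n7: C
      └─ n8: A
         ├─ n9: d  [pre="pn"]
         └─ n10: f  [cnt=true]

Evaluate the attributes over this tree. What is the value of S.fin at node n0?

true

1. n2.acc = true  [true]
2. n3.acc = true  [B₀.acc == true]
3. n4.mk = "zr"  [terminal]
4. n5.pre = "vm"  [terminal]
5. n3.env = 18  [18]
6. n2.env = -8  [B₁.env - 26]
7. n6.cnt = true  [terminal]
8. n7.env = true  [true]
9. n9.pre = "pn"  [terminal]
10. n10.cnt = true  [terminal]
11. n8.lim = false  [f.cnt == false]
12. n8.ok = -8  [len(d.pre) - 10]
13. n7.sig = false  [C.env and A.lim]
14. n1.fin = false  [false]
15. n1.depth = true  [f.cnt or C.sig]
16. n1.mk = "xz"  ["xz"]
17. n0.fin = true  [S₁.depth or S₁.fin]
18. n0.depth = true  [S₁.depth == true]
19. n0.mk = "x"  [if S₁.fin then S₁.mk else "x"]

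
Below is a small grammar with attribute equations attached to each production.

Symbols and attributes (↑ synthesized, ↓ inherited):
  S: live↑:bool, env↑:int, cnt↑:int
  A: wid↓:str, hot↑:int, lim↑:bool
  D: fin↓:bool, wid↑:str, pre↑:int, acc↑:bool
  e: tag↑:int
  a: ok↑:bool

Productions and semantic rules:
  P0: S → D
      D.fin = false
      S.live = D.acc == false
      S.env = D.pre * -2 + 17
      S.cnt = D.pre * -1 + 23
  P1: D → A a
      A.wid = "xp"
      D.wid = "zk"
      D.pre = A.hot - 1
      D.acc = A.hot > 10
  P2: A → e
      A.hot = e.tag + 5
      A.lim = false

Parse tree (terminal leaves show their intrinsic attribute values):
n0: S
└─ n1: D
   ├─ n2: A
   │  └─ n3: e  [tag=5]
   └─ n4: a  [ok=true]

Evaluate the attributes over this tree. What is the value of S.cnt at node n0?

14

1. n1.fin = false  [false]
2. n2.wid = "xp"  ["xp"]
3. n3.tag = 5  [terminal]
4. n2.hot = 10  [e.tag + 5]
5. n2.lim = false  [false]
6. n4.ok = true  [terminal]
7. n1.wid = "zk"  ["zk"]
8. n1.pre = 9  [A.hot - 1]
9. n1.acc = false  [A.hot > 10]
10. n0.live = true  [D.acc == false]
11. n0.env = -1  [D.pre * -2 + 17]
12. n0.cnt = 14  [D.pre * -1 + 23]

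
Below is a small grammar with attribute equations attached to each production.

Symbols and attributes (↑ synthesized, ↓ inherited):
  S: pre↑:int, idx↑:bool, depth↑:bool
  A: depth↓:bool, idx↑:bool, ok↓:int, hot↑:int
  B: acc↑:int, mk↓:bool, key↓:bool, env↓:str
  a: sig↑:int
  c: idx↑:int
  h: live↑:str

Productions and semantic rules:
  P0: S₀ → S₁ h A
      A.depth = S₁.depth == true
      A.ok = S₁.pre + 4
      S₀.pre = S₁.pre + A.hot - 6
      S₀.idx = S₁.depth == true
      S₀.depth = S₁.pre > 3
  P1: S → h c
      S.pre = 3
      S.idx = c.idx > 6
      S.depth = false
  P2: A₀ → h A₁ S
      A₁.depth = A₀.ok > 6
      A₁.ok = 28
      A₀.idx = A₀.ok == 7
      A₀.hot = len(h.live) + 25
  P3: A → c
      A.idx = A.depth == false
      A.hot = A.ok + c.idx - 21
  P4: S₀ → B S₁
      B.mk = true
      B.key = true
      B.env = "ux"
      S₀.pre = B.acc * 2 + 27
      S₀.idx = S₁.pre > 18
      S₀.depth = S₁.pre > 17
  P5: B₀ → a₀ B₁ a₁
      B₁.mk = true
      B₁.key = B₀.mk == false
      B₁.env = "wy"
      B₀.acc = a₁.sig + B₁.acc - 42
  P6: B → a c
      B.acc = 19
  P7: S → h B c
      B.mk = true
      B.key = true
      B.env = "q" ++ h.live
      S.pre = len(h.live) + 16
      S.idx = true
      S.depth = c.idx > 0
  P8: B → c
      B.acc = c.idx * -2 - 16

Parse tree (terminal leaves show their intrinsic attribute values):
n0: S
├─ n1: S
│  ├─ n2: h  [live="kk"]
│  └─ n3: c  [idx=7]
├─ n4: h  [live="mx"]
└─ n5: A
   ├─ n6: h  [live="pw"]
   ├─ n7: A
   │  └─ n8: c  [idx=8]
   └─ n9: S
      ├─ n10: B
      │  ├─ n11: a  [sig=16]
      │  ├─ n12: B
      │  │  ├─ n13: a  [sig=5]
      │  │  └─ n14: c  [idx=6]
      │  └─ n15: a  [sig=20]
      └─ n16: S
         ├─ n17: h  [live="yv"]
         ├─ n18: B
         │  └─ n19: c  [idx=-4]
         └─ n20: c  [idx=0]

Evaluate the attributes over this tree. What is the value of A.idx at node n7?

1. n2.live = "kk"  [terminal]
2. n3.idx = 7  [terminal]
3. n1.pre = 3  [3]
4. n1.idx = true  [c.idx > 6]
5. n1.depth = false  [false]
6. n4.live = "mx"  [terminal]
7. n5.depth = false  [S₁.depth == true]
8. n5.ok = 7  [S₁.pre + 4]
9. n6.live = "pw"  [terminal]
10. n7.depth = true  [A₀.ok > 6]
11. n7.ok = 28  [28]
12. n8.idx = 8  [terminal]
13. n7.idx = false  [A.depth == false]
14. n7.hot = 15  [A.ok + c.idx - 21]
15. n10.mk = true  [true]
16. n10.key = true  [true]
17. n10.env = "ux"  ["ux"]
18. n11.sig = 16  [terminal]
19. n12.mk = true  [true]
20. n12.key = false  [B₀.mk == false]
21. n12.env = "wy"  ["wy"]
22. n13.sig = 5  [terminal]
23. n14.idx = 6  [terminal]
24. n12.acc = 19  [19]
25. n15.sig = 20  [terminal]
26. n10.acc = -3  [a₁.sig + B₁.acc - 42]
27. n17.live = "yv"  [terminal]
28. n18.mk = true  [true]
29. n18.key = true  [true]
30. n18.env = "qyv"  ["q" ++ h.live]
31. n19.idx = -4  [terminal]
32. n18.acc = -8  [c.idx * -2 - 16]
33. n20.idx = 0  [terminal]
34. n16.pre = 18  [len(h.live) + 16]
35. n16.idx = true  [true]
36. n16.depth = false  [c.idx > 0]
37. n9.pre = 21  [B.acc * 2 + 27]
38. n9.idx = false  [S₁.pre > 18]
39. n9.depth = true  [S₁.pre > 17]
40. n5.idx = true  [A₀.ok == 7]
41. n5.hot = 27  [len(h.live) + 25]
42. n0.pre = 24  [S₁.pre + A.hot - 6]
43. n0.idx = false  [S₁.depth == true]
44. n0.depth = false  [S₁.pre > 3]

false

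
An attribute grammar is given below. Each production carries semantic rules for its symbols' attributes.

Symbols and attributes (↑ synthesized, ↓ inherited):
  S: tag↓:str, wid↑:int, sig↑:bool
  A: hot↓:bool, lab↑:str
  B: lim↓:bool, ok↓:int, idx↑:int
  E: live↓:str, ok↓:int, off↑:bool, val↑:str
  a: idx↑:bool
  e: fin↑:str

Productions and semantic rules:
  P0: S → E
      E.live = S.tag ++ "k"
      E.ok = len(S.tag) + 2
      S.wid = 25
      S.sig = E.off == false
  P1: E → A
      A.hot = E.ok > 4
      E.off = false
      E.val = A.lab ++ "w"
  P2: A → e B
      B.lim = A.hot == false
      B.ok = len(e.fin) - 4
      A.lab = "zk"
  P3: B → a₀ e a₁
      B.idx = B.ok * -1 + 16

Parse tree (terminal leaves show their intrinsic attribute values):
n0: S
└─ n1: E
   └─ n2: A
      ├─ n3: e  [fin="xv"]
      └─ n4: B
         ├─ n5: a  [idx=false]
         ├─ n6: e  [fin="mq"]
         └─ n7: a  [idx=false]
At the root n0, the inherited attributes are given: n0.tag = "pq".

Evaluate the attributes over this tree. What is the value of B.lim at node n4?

1. n0.tag = "pq"  [given at root]
2. n1.live = "pqk"  [S.tag ++ "k"]
3. n1.ok = 4  [len(S.tag) + 2]
4. n2.hot = false  [E.ok > 4]
5. n3.fin = "xv"  [terminal]
6. n4.lim = true  [A.hot == false]
7. n4.ok = -2  [len(e.fin) - 4]
8. n5.idx = false  [terminal]
9. n6.fin = "mq"  [terminal]
10. n7.idx = false  [terminal]
11. n4.idx = 18  [B.ok * -1 + 16]
12. n2.lab = "zk"  ["zk"]
13. n1.off = false  [false]
14. n1.val = "zkw"  [A.lab ++ "w"]
15. n0.wid = 25  [25]
16. n0.sig = true  [E.off == false]

true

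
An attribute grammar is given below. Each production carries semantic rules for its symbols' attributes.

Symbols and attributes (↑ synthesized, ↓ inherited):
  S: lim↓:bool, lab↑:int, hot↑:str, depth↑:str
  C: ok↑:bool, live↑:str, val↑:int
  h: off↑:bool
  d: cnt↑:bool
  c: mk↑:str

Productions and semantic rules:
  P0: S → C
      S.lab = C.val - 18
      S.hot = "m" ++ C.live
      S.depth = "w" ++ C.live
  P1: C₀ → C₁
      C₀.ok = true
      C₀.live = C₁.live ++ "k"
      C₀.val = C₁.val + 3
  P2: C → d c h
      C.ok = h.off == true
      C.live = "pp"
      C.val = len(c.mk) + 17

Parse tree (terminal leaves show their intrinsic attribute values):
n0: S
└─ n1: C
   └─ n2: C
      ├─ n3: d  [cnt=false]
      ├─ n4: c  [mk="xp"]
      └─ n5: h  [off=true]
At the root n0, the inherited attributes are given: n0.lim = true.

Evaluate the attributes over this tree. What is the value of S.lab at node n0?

4

1. n0.lim = true  [given at root]
2. n3.cnt = false  [terminal]
3. n4.mk = "xp"  [terminal]
4. n5.off = true  [terminal]
5. n2.ok = true  [h.off == true]
6. n2.live = "pp"  ["pp"]
7. n2.val = 19  [len(c.mk) + 17]
8. n1.ok = true  [true]
9. n1.live = "ppk"  [C₁.live ++ "k"]
10. n1.val = 22  [C₁.val + 3]
11. n0.lab = 4  [C.val - 18]
12. n0.hot = "mppk"  ["m" ++ C.live]
13. n0.depth = "wppk"  ["w" ++ C.live]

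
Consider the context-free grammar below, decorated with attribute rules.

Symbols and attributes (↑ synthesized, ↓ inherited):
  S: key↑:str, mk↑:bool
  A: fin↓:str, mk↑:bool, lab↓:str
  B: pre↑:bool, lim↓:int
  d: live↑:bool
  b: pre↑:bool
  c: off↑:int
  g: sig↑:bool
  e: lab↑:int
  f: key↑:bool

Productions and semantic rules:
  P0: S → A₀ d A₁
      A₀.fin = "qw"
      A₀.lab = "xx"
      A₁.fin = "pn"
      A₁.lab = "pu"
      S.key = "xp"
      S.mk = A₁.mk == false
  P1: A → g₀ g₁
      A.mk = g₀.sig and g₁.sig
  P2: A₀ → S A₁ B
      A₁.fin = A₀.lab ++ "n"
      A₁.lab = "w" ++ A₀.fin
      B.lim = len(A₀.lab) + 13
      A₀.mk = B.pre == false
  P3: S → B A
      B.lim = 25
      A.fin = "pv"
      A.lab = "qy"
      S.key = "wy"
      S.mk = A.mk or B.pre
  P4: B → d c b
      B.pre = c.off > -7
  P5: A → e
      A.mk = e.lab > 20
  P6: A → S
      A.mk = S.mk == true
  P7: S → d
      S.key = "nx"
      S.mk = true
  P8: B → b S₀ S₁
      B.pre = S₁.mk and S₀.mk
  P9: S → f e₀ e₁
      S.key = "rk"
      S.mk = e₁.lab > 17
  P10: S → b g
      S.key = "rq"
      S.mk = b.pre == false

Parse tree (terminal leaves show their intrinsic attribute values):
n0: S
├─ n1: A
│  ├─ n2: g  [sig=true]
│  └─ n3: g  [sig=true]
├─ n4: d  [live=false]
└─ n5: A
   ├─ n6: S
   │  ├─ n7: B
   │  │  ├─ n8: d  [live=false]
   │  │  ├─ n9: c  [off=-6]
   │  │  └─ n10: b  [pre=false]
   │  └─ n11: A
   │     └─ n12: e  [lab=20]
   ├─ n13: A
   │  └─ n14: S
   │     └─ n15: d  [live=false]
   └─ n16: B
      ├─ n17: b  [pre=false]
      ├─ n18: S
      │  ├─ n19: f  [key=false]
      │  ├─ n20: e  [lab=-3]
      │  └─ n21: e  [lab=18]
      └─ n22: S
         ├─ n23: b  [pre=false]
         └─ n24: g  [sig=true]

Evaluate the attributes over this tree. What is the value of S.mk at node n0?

true

1. n1.fin = "qw"  ["qw"]
2. n1.lab = "xx"  ["xx"]
3. n2.sig = true  [terminal]
4. n3.sig = true  [terminal]
5. n1.mk = true  [g₀.sig and g₁.sig]
6. n4.live = false  [terminal]
7. n5.fin = "pn"  ["pn"]
8. n5.lab = "pu"  ["pu"]
9. n7.lim = 25  [25]
10. n8.live = false  [terminal]
11. n9.off = -6  [terminal]
12. n10.pre = false  [terminal]
13. n7.pre = true  [c.off > -7]
14. n11.fin = "pv"  ["pv"]
15. n11.lab = "qy"  ["qy"]
16. n12.lab = 20  [terminal]
17. n11.mk = false  [e.lab > 20]
18. n6.key = "wy"  ["wy"]
19. n6.mk = true  [A.mk or B.pre]
20. n13.fin = "pun"  [A₀.lab ++ "n"]
21. n13.lab = "wpn"  ["w" ++ A₀.fin]
22. n15.live = false  [terminal]
23. n14.key = "nx"  ["nx"]
24. n14.mk = true  [true]
25. n13.mk = true  [S.mk == true]
26. n16.lim = 15  [len(A₀.lab) + 13]
27. n17.pre = false  [terminal]
28. n19.key = false  [terminal]
29. n20.lab = -3  [terminal]
30. n21.lab = 18  [terminal]
31. n18.key = "rk"  ["rk"]
32. n18.mk = true  [e₁.lab > 17]
33. n23.pre = false  [terminal]
34. n24.sig = true  [terminal]
35. n22.key = "rq"  ["rq"]
36. n22.mk = true  [b.pre == false]
37. n16.pre = true  [S₁.mk and S₀.mk]
38. n5.mk = false  [B.pre == false]
39. n0.key = "xp"  ["xp"]
40. n0.mk = true  [A₁.mk == false]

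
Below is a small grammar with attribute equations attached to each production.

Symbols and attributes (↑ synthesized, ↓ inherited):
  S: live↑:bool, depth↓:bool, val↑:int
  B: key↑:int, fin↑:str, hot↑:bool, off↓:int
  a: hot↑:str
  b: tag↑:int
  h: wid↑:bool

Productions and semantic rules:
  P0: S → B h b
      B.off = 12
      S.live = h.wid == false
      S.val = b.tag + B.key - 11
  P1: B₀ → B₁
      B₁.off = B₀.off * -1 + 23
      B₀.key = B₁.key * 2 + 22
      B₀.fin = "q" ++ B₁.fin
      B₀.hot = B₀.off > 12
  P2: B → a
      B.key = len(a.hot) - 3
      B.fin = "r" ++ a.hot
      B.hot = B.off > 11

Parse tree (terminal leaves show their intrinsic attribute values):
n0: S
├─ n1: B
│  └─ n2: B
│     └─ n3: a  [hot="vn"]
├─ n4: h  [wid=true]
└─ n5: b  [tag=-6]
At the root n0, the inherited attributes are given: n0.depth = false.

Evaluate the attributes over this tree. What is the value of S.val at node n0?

1. n0.depth = false  [given at root]
2. n1.off = 12  [12]
3. n2.off = 11  [B₀.off * -1 + 23]
4. n3.hot = "vn"  [terminal]
5. n2.key = -1  [len(a.hot) - 3]
6. n2.fin = "rvn"  ["r" ++ a.hot]
7. n2.hot = false  [B.off > 11]
8. n1.key = 20  [B₁.key * 2 + 22]
9. n1.fin = "qrvn"  ["q" ++ B₁.fin]
10. n1.hot = false  [B₀.off > 12]
11. n4.wid = true  [terminal]
12. n5.tag = -6  [terminal]
13. n0.live = false  [h.wid == false]
14. n0.val = 3  [b.tag + B.key - 11]

3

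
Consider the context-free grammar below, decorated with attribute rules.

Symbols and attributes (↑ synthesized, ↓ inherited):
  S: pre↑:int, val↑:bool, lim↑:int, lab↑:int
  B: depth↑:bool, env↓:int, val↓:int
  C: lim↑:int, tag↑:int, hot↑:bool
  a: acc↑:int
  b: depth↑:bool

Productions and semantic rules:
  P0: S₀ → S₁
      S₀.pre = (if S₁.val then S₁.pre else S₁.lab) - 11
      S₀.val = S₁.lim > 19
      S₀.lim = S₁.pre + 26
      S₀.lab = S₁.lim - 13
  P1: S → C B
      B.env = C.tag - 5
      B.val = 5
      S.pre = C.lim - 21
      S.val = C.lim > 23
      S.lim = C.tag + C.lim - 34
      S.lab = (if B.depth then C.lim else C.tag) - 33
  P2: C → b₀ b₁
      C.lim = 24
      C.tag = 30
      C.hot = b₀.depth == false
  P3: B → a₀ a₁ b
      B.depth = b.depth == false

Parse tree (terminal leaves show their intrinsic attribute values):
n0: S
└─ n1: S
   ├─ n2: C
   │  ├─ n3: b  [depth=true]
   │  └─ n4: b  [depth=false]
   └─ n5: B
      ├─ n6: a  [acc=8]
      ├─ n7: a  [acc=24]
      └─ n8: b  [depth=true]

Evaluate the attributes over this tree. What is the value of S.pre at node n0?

-8

1. n3.depth = true  [terminal]
2. n4.depth = false  [terminal]
3. n2.lim = 24  [24]
4. n2.tag = 30  [30]
5. n2.hot = false  [b₀.depth == false]
6. n5.env = 25  [C.tag - 5]
7. n5.val = 5  [5]
8. n6.acc = 8  [terminal]
9. n7.acc = 24  [terminal]
10. n8.depth = true  [terminal]
11. n5.depth = false  [b.depth == false]
12. n1.pre = 3  [C.lim - 21]
13. n1.val = true  [C.lim > 23]
14. n1.lim = 20  [C.tag + C.lim - 34]
15. n1.lab = -3  [(if B.depth then C.lim else C.tag) - 33]
16. n0.pre = -8  [(if S₁.val then S₁.pre else S₁.lab) - 11]
17. n0.val = true  [S₁.lim > 19]
18. n0.lim = 29  [S₁.pre + 26]
19. n0.lab = 7  [S₁.lim - 13]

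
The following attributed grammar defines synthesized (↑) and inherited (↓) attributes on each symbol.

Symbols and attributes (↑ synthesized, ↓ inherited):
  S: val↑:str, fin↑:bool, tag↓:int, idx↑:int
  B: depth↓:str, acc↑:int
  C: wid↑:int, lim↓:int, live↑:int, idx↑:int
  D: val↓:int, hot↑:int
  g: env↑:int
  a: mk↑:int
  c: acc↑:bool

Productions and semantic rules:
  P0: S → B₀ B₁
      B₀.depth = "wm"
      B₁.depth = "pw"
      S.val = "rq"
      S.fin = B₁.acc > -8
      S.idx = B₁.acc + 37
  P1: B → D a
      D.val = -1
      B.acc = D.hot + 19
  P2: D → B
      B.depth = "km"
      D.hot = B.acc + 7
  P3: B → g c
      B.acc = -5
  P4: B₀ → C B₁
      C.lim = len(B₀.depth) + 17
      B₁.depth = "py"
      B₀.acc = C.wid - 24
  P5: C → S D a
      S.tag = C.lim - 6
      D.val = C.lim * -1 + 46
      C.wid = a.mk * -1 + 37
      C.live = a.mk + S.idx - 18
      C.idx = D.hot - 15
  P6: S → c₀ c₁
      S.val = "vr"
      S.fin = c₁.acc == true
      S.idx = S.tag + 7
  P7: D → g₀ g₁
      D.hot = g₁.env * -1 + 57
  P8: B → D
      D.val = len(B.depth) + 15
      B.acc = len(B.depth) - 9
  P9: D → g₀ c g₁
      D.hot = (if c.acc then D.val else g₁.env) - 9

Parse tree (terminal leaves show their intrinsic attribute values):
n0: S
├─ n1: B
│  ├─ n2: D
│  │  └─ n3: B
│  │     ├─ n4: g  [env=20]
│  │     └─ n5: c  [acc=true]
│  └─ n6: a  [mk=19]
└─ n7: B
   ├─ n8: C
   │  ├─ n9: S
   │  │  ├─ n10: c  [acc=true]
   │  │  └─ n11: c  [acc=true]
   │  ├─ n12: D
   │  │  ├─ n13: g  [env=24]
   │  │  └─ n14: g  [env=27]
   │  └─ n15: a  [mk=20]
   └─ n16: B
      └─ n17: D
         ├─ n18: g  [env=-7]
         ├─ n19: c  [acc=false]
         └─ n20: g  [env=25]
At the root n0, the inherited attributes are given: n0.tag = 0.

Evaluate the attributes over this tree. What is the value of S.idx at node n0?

1. n0.tag = 0  [given at root]
2. n1.depth = "wm"  ["wm"]
3. n2.val = -1  [-1]
4. n3.depth = "km"  ["km"]
5. n4.env = 20  [terminal]
6. n5.acc = true  [terminal]
7. n3.acc = -5  [-5]
8. n2.hot = 2  [B.acc + 7]
9. n6.mk = 19  [terminal]
10. n1.acc = 21  [D.hot + 19]
11. n7.depth = "pw"  ["pw"]
12. n8.lim = 19  [len(B₀.depth) + 17]
13. n9.tag = 13  [C.lim - 6]
14. n10.acc = true  [terminal]
15. n11.acc = true  [terminal]
16. n9.val = "vr"  ["vr"]
17. n9.fin = true  [c₁.acc == true]
18. n9.idx = 20  [S.tag + 7]
19. n12.val = 27  [C.lim * -1 + 46]
20. n13.env = 24  [terminal]
21. n14.env = 27  [terminal]
22. n12.hot = 30  [g₁.env * -1 + 57]
23. n15.mk = 20  [terminal]
24. n8.wid = 17  [a.mk * -1 + 37]
25. n8.live = 22  [a.mk + S.idx - 18]
26. n8.idx = 15  [D.hot - 15]
27. n16.depth = "py"  ["py"]
28. n17.val = 17  [len(B.depth) + 15]
29. n18.env = -7  [terminal]
30. n19.acc = false  [terminal]
31. n20.env = 25  [terminal]
32. n17.hot = 16  [(if c.acc then D.val else g₁.env) - 9]
33. n16.acc = -7  [len(B.depth) - 9]
34. n7.acc = -7  [C.wid - 24]
35. n0.val = "rq"  ["rq"]
36. n0.fin = true  [B₁.acc > -8]
37. n0.idx = 30  [B₁.acc + 37]

30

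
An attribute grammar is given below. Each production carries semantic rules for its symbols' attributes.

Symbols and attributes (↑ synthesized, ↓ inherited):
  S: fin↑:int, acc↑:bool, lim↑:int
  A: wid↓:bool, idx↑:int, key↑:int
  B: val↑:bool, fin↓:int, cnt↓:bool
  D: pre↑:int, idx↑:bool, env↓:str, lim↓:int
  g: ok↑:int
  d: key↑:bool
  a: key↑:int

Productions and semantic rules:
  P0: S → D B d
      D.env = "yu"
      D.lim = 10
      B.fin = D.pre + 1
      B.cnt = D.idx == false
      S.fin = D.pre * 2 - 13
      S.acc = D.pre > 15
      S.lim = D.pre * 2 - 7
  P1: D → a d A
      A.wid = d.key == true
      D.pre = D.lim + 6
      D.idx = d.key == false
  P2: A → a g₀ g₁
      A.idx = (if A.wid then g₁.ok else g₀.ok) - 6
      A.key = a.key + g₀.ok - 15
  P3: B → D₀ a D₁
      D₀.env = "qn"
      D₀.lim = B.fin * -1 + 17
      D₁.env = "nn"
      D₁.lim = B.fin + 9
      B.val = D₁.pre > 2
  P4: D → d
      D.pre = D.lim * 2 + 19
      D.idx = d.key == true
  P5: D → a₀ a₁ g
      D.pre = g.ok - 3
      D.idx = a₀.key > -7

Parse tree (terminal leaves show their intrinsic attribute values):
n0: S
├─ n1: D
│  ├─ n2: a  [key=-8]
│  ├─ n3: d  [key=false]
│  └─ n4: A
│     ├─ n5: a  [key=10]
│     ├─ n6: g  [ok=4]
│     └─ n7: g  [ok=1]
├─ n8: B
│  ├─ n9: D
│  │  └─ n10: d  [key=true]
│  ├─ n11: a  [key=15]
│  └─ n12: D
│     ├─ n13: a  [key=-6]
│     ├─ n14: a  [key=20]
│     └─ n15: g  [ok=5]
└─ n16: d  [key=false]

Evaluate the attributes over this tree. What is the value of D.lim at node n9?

0

1. n1.env = "yu"  ["yu"]
2. n1.lim = 10  [10]
3. n2.key = -8  [terminal]
4. n3.key = false  [terminal]
5. n4.wid = false  [d.key == true]
6. n5.key = 10  [terminal]
7. n6.ok = 4  [terminal]
8. n7.ok = 1  [terminal]
9. n4.idx = -2  [(if A.wid then g₁.ok else g₀.ok) - 6]
10. n4.key = -1  [a.key + g₀.ok - 15]
11. n1.pre = 16  [D.lim + 6]
12. n1.idx = true  [d.key == false]
13. n8.fin = 17  [D.pre + 1]
14. n8.cnt = false  [D.idx == false]
15. n9.env = "qn"  ["qn"]
16. n9.lim = 0  [B.fin * -1 + 17]
17. n10.key = true  [terminal]
18. n9.pre = 19  [D.lim * 2 + 19]
19. n9.idx = true  [d.key == true]
20. n11.key = 15  [terminal]
21. n12.env = "nn"  ["nn"]
22. n12.lim = 26  [B.fin + 9]
23. n13.key = -6  [terminal]
24. n14.key = 20  [terminal]
25. n15.ok = 5  [terminal]
26. n12.pre = 2  [g.ok - 3]
27. n12.idx = true  [a₀.key > -7]
28. n8.val = false  [D₁.pre > 2]
29. n16.key = false  [terminal]
30. n0.fin = 19  [D.pre * 2 - 13]
31. n0.acc = true  [D.pre > 15]
32. n0.lim = 25  [D.pre * 2 - 7]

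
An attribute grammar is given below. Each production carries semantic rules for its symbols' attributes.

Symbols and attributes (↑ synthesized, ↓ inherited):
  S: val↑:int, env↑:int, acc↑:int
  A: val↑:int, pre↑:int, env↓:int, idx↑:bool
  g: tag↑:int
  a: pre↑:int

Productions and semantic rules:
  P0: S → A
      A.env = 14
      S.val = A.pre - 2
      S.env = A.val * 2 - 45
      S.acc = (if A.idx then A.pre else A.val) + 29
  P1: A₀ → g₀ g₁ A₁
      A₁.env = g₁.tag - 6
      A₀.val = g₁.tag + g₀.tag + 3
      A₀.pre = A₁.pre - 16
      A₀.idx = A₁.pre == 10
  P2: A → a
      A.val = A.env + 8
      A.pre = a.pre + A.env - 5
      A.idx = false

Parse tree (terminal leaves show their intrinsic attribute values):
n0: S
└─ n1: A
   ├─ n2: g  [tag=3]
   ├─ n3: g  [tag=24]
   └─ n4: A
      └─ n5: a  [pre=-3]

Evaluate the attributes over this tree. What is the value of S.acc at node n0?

23

1. n1.env = 14  [14]
2. n2.tag = 3  [terminal]
3. n3.tag = 24  [terminal]
4. n4.env = 18  [g₁.tag - 6]
5. n5.pre = -3  [terminal]
6. n4.val = 26  [A.env + 8]
7. n4.pre = 10  [a.pre + A.env - 5]
8. n4.idx = false  [false]
9. n1.val = 30  [g₁.tag + g₀.tag + 3]
10. n1.pre = -6  [A₁.pre - 16]
11. n1.idx = true  [A₁.pre == 10]
12. n0.val = -8  [A.pre - 2]
13. n0.env = 15  [A.val * 2 - 45]
14. n0.acc = 23  [(if A.idx then A.pre else A.val) + 29]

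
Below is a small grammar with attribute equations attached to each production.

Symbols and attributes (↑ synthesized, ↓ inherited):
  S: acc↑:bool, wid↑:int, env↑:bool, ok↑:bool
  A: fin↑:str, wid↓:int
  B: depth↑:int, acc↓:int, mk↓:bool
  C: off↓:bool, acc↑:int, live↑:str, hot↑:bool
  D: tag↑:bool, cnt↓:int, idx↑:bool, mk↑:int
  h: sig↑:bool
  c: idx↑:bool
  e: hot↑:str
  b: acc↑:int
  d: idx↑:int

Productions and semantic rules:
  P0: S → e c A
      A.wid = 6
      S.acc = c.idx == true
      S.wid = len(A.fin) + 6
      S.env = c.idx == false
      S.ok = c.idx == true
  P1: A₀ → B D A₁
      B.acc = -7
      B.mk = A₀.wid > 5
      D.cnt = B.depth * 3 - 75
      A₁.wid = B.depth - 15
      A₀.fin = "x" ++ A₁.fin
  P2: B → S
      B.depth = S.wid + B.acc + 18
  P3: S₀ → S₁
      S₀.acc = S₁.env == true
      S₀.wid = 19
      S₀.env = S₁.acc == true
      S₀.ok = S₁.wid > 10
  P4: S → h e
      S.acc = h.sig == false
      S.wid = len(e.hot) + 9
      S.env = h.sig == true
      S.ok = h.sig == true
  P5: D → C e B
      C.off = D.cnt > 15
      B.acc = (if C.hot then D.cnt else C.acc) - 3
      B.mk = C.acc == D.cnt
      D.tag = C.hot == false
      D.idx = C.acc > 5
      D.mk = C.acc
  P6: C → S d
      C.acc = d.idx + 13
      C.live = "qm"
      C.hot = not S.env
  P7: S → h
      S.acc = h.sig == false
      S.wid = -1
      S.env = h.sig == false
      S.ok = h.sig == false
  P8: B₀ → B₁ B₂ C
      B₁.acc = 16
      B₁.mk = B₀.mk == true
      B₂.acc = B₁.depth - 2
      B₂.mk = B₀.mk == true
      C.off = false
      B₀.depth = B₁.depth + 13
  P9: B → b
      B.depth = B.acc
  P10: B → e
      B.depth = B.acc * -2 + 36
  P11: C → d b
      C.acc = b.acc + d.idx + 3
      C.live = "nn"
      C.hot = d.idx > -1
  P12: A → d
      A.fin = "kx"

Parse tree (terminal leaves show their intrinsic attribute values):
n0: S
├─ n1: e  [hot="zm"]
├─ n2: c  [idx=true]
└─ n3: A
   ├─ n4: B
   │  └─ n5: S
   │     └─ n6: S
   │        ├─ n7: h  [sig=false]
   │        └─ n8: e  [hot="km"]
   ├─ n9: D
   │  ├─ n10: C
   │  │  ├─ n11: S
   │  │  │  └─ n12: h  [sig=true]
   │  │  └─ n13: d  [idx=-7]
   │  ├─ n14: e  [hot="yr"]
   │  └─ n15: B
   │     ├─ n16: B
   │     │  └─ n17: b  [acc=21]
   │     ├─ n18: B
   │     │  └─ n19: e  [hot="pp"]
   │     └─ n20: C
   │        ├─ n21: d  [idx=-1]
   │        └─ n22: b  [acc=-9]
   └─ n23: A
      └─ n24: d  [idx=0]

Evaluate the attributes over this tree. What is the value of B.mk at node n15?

false

1. n1.hot = "zm"  [terminal]
2. n2.idx = true  [terminal]
3. n3.wid = 6  [6]
4. n4.acc = -7  [-7]
5. n4.mk = true  [A₀.wid > 5]
6. n7.sig = false  [terminal]
7. n8.hot = "km"  [terminal]
8. n6.acc = true  [h.sig == false]
9. n6.wid = 11  [len(e.hot) + 9]
10. n6.env = false  [h.sig == true]
11. n6.ok = false  [h.sig == true]
12. n5.acc = false  [S₁.env == true]
13. n5.wid = 19  [19]
14. n5.env = true  [S₁.acc == true]
15. n5.ok = true  [S₁.wid > 10]
16. n4.depth = 30  [S.wid + B.acc + 18]
17. n9.cnt = 15  [B.depth * 3 - 75]
18. n10.off = false  [D.cnt > 15]
19. n12.sig = true  [terminal]
20. n11.acc = false  [h.sig == false]
21. n11.wid = -1  [-1]
22. n11.env = false  [h.sig == false]
23. n11.ok = false  [h.sig == false]
24. n13.idx = -7  [terminal]
25. n10.acc = 6  [d.idx + 13]
26. n10.live = "qm"  ["qm"]
27. n10.hot = true  [not S.env]
28. n14.hot = "yr"  [terminal]
29. n15.acc = 12  [(if C.hot then D.cnt else C.acc) - 3]
30. n15.mk = false  [C.acc == D.cnt]
31. n16.acc = 16  [16]
32. n16.mk = false  [B₀.mk == true]
33. n17.acc = 21  [terminal]
34. n16.depth = 16  [B.acc]
35. n18.acc = 14  [B₁.depth - 2]
36. n18.mk = false  [B₀.mk == true]
37. n19.hot = "pp"  [terminal]
38. n18.depth = 8  [B.acc * -2 + 36]
39. n20.off = false  [false]
40. n21.idx = -1  [terminal]
41. n22.acc = -9  [terminal]
42. n20.acc = -7  [b.acc + d.idx + 3]
43. n20.live = "nn"  ["nn"]
44. n20.hot = false  [d.idx > -1]
45. n15.depth = 29  [B₁.depth + 13]
46. n9.tag = false  [C.hot == false]
47. n9.idx = true  [C.acc > 5]
48. n9.mk = 6  [C.acc]
49. n23.wid = 15  [B.depth - 15]
50. n24.idx = 0  [terminal]
51. n23.fin = "kx"  ["kx"]
52. n3.fin = "xkx"  ["x" ++ A₁.fin]
53. n0.acc = true  [c.idx == true]
54. n0.wid = 9  [len(A.fin) + 6]
55. n0.env = false  [c.idx == false]
56. n0.ok = true  [c.idx == true]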